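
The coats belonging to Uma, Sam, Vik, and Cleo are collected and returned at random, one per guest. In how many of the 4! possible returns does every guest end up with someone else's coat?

9

Count assignments avoiding every fixed point. For any j of the 4 guests fixed to their own coat, the other 4−j can be arranged in (4−j)! ways.
By inclusion–exclusion this is Σ_{j=0}^{4} (−1)^j C(4,j)·(4−j)!.
Computing: 24 − 24 + 12 − 4 + 1 = 9.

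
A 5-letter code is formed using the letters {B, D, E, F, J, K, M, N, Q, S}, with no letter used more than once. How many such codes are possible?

With no repetition, fill the 5 letters in order: 10 choices, then 9, down to 6.
10 × 9 × 8 × 7 × 6 = 30240.

30240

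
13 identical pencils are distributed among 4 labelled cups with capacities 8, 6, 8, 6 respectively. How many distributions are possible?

322

Ignoring the caps, the number of non-negative solutions to x_1+…+x_4 = 13 is C(16,3) = 560.
Subtract solutions that violate a single cap (substitute x_i' = x_i − (cap_i+1)): x_1 ≥ 9 gives C(7,3) = 35; x_2 ≥ 7 gives C(9,3) = 84; x_3 ≥ 9 gives C(7,3) = 35; x_4 ≥ 7 gives C(9,3) = 84. Together 238.
No two caps can be exceeded simultaneously, so the pair terms are all 0.
By inclusion–exclusion the count is 560 − 238 + 0 = 322.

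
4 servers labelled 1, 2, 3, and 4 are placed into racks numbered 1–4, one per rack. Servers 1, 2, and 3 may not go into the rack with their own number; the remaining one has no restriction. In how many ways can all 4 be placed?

11

Let Aᵢ (for i ∈ {1, 2, 3}) be the placements that put server i in its forbidden rack. Any j of these fix j positions, leaving (4−j)! ways to fill the rest, and there are C(3,j) ways to pick which j.
By inclusion–exclusion, the number of valid placements is Σ_{j=0}^{3} (−1)^j C(3,j)·(4−j)!.
Computing: 24 − 18 + 6 − 1 = 11.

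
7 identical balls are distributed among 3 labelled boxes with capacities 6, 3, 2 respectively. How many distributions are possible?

Without the upper bounds there are C(9,2) = 36 ways to split 7 among 3 boxes.
Subtract solutions that violate a single cap (substitute x_i' = x_i − (cap_i+1)): x_1 ≥ 7 gives C(2,2) = 1; x_2 ≥ 4 gives C(5,2) = 10; x_3 ≥ 3 gives C(6,2) = 15. Together 26.
Add back pairs where two caps are both exceeded: 0 + 0 + 1 = 1.
By inclusion–exclusion the count is 36 − 26 + 1 = 11.

11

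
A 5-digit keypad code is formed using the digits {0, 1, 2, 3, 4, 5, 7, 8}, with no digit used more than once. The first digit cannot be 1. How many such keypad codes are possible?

5880

The first digit has 8−1 = 7 choices (anything except 1).
The remaining 4 digits are filled from the other 7 symbols without repetition: 7 × 6 × 5 × 4 = 840.
Total: 7 × 840 = 5880.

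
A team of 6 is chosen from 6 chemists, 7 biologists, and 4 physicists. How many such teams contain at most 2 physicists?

11154

Split by how many physicists are chosen (0 through 2).
Sum: C(4,0)·C(13,6) + C(4,1)·C(13,5) + C(4,2)·C(13,4) = 1716 + 5148 + 4290 = 11154.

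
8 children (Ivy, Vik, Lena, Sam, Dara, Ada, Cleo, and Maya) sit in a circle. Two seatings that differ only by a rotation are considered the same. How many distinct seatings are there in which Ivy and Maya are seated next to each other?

1440

Glue Ivy and Maya into a block (2 internal orders). Seating 7 units around a circle gives (6)! arrangements.
So 2 × (6)! = 2 × 720 = 1440.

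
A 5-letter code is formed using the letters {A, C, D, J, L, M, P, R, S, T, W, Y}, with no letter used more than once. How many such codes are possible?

This is a permutation of 5 out of 12: P(12,5) = 12!/7!.
That product is 12 × 11 × 10 × 9 × 8 = 95040.

95040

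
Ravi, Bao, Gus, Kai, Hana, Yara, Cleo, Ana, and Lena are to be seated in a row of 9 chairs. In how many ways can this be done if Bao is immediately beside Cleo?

Treat {Bao, Cleo} as a single unit. There are 8 units to order, and the pair itself can be ordered 2 ways.
That gives 2 × 8! = 2 × 40320 = 80640.

80640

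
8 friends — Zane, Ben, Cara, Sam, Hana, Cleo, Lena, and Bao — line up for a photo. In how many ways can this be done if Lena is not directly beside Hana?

30240

Of the 8! = 40320 arrangements, those with Lena and Hana adjacent number 2 × 7! = 10080 (treat the pair as a block with 2 internal orders).
Complementary counting: 40320 − 10080 = 30240.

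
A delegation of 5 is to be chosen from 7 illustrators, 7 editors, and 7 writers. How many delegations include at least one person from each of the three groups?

14406

Total 5-person selections from all 21: C(21,5) = 20349.
Subtract selections that omit an entire group: no illustrators → C(14,5) = 2002; no editors → C(14,5) = 2002; no writers → C(14,5) = 2002.
Add back selections omitting two groups (i.e. drawn from a single group): C(7,5) + C(7,5) + C(7,5) = 63.
By inclusion–exclusion: 20349 − 6006 + 63 = 14406.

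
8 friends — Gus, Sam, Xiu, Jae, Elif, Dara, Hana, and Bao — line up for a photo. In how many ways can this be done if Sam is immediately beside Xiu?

10080

Glue Sam and Xiu into one block (2 internal orders), leaving 7 units to arrange in a row.
That gives 2 × 7! = 2 × 5040 = 10080.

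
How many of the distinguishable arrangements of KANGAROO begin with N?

Fix N in the first position and arrange the remaining 7 letters.
Those 7 letters have A appearing twice and O appearing twice, giving (7)!/(2!·2!) = 1260.

1260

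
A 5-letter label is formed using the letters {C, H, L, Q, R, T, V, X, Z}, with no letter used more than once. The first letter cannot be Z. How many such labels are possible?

13440

The first letter has 9−1 = 8 choices (anything except Z).
The remaining 4 letters are filled from the other 8 symbols without repetition: 8 × 7 × 6 × 5 = 1680.
Total: 8 × 1680 = 13440.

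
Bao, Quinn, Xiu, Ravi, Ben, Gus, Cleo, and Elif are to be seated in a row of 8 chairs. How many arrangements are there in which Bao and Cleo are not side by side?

There are 8! = 40320 arrangements in all. If Bao and Cleo are adjacent, merging them into one block gives 2·(7)! = 10080 arrangements.
Complementary counting: 40320 − 10080 = 30240.

30240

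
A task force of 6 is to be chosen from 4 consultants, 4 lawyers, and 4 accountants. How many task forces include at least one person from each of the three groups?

840

Total 6-person selections from all 12: C(12,6) = 924.
Selections missing a whole group: no consultants → C(8,6) = 28; no lawyers → C(8,6) = 28; no accountants → C(8,6) = 28.
Add back selections omitting two groups (i.e. drawn from a single group): C(4,6) + C(4,6) + C(4,6) = 0.
By inclusion–exclusion: 924 − 84 + 0 = 840.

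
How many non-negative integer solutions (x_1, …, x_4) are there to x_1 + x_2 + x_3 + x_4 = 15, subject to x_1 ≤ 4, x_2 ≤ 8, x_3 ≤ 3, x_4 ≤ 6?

70

Without the upper bounds there are C(18,3) = 816 ways to split 15 among 4 variables.
Subtract solutions that violate a single cap (substitute x_i' = x_i − (cap_i+1)): x_1 ≥ 5 gives C(13,3) = 286; x_2 ≥ 9 gives C(9,3) = 84; x_3 ≥ 4 gives C(14,3) = 364; x_4 ≥ 7 gives C(11,3) = 165. Together 899.
Add back pairs where two caps are both exceeded: 4 + 84 + 20 + 10 + 0 + 35 = 153.
By inclusion–exclusion the count is 816 − 899 + 153 = 70.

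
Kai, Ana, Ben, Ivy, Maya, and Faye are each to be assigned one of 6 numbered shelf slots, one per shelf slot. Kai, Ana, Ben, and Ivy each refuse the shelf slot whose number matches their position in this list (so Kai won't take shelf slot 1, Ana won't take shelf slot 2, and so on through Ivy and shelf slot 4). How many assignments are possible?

Let Aᵢ (for 1 ≤ i ≤ 4) be the placements that put person i in their forbidden shelf slot. Any j of these fix j positions, leaving (6−j)! ways to fill the rest, and there are C(4,j) ways to pick which j.
By inclusion–exclusion, the number of valid placements is Σ_{j=0}^{4} (−1)^j C(4,j)·(6−j)!.
Computing: 720 − 480 + 144 − 24 + 2 = 362.

362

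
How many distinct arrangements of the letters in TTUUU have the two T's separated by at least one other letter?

There are 5!/(3!·2!) = 10 arrangements of TTUUU in total.
If the two T's are adjacent, glue them into one block, leaving 4 items to arrange: (4)!/(3!) = 4 ways.
Hence 10 − 4 = 6.

6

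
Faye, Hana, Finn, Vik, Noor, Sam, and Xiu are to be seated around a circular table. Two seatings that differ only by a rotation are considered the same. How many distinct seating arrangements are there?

Seat Faye anywhere (absorbing the rotational symmetry), then permute the other 6: (6)! = 720.

720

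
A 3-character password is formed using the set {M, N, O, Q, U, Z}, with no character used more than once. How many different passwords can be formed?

Choose and order 3 of the 6 symbols: the first character has 6 options, the next 5, then 4.
That product is 6 × 5 × 4 = 120.

120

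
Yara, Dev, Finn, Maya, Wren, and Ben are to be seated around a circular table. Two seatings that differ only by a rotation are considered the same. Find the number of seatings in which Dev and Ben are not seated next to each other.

Without the restriction there are (5)! = 120 seatings.
Seatings with Dev beside Ben: treat them as a block with 2 internal orders, giving 2 × (4)! = 48.
Subtracting, 120 − 48 = 72.

72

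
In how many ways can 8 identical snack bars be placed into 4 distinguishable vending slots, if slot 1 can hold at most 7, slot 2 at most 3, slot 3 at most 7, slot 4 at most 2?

By stars and bars, unrestricted non-negative solutions to x_1+…+x_4 = 8 number C(8+3,3) = 165.
Subtract solutions that violate a single cap (substitute x_i' = x_i − (cap_i+1)): x_1 ≥ 8 gives C(3,3) = 1; x_2 ≥ 4 gives C(7,3) = 35; x_3 ≥ 8 gives C(3,3) = 1; x_4 ≥ 3 gives C(8,3) = 56. Together 93.
Add back pairs where two caps are both exceeded: 0 + 0 + 0 + 0 + 4 + 0 = 4.
By inclusion–exclusion the count is 165 − 93 + 4 = 76.

76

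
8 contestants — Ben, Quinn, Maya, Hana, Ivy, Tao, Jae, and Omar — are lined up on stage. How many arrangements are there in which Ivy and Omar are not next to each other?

Of the 8! = 40320 arrangements, those with Ivy and Omar adjacent number 2 × 7! = 10080 (treat the pair as a block with 2 internal orders).
Complementary counting: 40320 − 10080 = 30240.

30240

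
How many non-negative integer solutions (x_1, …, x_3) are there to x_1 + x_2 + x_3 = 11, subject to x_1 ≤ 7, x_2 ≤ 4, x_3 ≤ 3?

Without the upper bounds there are C(13,2) = 78 ways to split 11 among 3 variables.
Subtract solutions that violate a single cap (substitute x_i' = x_i − (cap_i+1)): x_1 ≥ 8 gives C(5,2) = 10; x_2 ≥ 5 gives C(8,2) = 28; x_3 ≥ 4 gives C(9,2) = 36. Together 74.
Add back pairs where two caps are both exceeded: 0 + 0 + 6 = 6.
By inclusion–exclusion the count is 78 − 74 + 6 = 10.

10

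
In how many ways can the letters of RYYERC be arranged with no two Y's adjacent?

There are 6!/(2!·2!) = 180 arrangements of RYYERC in total.
If the two Y's are adjacent, glue them into one block, leaving 5 items to arrange: (5)!/(2!) = 60 ways.
Hence 180 − 60 = 120.

120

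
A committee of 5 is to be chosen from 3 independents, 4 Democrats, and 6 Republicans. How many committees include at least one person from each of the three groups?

894

Unrestricted: C(13,5) = 1287 ways to pick any 5 of the 13.
Selections missing a whole group: no independents → C(10,5) = 252; no Democrats → C(9,5) = 126; no Republicans → C(7,5) = 21.
Add back selections omitting two groups (i.e. drawn from a single group): C(3,5) + C(4,5) + C(6,5) = 6.
By inclusion–exclusion: 1287 − 399 + 6 = 894.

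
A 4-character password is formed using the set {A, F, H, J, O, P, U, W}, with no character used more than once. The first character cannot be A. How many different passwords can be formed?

1470

The first character has 8−1 = 7 choices (anything except A).
The remaining 3 characters are filled from the other 7 symbols without repetition: 7 × 6 × 5 = 210.
Total: 7 × 210 = 1470.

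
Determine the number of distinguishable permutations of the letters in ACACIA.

ACACIA has 6 letters with A appearing 3 times and C appearing twice.
Dividing 6! = 720 by 3!·2! = 12 for the repeated letters gives 60.

60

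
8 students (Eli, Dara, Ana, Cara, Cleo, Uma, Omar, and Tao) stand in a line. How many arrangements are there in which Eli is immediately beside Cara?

10080

Glue Eli and Cara into one block (2 internal orders), leaving 7 units to arrange in a row.
So the count is 2·(7)! = 10080.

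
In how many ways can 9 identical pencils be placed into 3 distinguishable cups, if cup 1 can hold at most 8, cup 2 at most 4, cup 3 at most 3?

Ignoring the caps, the number of non-negative solutions to x_1+…+x_3 = 9 is C(11,2) = 55.
Subtract solutions that violate a single cap (substitute x_i' = x_i − (cap_i+1)): x_1 ≥ 9 gives C(2,2) = 1; x_2 ≥ 5 gives C(6,2) = 15; x_3 ≥ 4 gives C(7,2) = 21. Together 37.
Add back pairs where two caps are both exceeded: 0 + 0 + 1 = 1.
By inclusion–exclusion the count is 55 − 37 + 1 = 19.

19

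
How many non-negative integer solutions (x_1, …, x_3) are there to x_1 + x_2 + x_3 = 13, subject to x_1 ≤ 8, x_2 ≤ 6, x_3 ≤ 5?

Ignoring the caps, the number of non-negative solutions to x_1+…+x_3 = 13 is C(15,2) = 105.
Subtract solutions that violate a single cap (substitute x_i' = x_i − (cap_i+1)): x_1 ≥ 9 gives C(6,2) = 15; x_2 ≥ 7 gives C(8,2) = 28; x_3 ≥ 6 gives C(9,2) = 36. Together 79.
Add back pairs where two caps are both exceeded: 0 + 0 + 1 = 1.
By inclusion–exclusion the count is 105 − 79 + 1 = 27.

27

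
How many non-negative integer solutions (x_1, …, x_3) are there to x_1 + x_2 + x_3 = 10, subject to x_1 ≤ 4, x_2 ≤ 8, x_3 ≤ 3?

17

Without the upper bounds there are C(12,2) = 66 ways to split 10 among 3 variables.
Subtract solutions that violate a single cap (substitute x_i' = x_i − (cap_i+1)): x_1 ≥ 5 gives C(7,2) = 21; x_2 ≥ 9 gives C(3,2) = 3; x_3 ≥ 4 gives C(8,2) = 28. Together 52.
Add back pairs where two caps are both exceeded: 0 + 3 + 0 = 3.
By inclusion–exclusion the count is 66 − 52 + 3 = 17.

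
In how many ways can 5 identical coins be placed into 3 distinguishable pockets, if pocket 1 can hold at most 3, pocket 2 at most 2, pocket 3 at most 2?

By stars and bars, unrestricted non-negative solutions to x_1+…+x_3 = 5 number C(5+2,2) = 21.
Subtract solutions that violate a single cap (substitute x_i' = x_i − (cap_i+1)): x_1 ≥ 4 gives C(3,2) = 3; x_2 ≥ 3 gives C(4,2) = 6; x_3 ≥ 3 gives C(4,2) = 6. Together 15.
No two caps can be exceeded simultaneously, so the pair terms are all 0.
By inclusion–exclusion the count is 21 − 15 + 0 = 6.

6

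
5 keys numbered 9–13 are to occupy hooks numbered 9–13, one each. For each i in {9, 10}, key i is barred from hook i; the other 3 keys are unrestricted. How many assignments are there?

78

Let Aᵢ (for i ∈ {9, 10}) be the placements that put key i in its forbidden hook. Any j of these fix j positions, leaving (5−j)! ways to fill the rest, and there are C(2,j) ways to pick which j.
By inclusion–exclusion, the number of valid placements is Σ_{j=0}^{2} (−1)^j C(2,j)·(5−j)!.
Computing: 120 − 48 + 6 = 78.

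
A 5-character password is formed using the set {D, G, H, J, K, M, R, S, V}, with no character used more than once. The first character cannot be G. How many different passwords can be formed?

13440

The first character has 9−1 = 8 choices (anything except G).
The remaining 4 characters are filled from the other 8 symbols without repetition: 8 × 7 × 6 × 5 = 1680.
Total: 8 × 1680 = 13440.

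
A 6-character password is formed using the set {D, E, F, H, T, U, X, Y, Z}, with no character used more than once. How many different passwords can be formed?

With no repetition, fill the 6 characters in order: 9 choices, then 8, down to 4.
That product is 9 × 8 × 7 × 6 × 5 × 4 = 60480.

60480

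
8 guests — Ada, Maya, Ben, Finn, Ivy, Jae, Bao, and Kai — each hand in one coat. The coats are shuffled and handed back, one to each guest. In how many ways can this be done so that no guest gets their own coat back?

This is the derangement count D_8: permutations of 8 items with no fixed point.
By inclusion–exclusion this is Σ_{j=0}^{8} (−1)^j C(8,j)·(8−j)!.
Computing: 40320 − 40320 + 20160 − 6720 + 1680 − 336 + 56 − 8 + 1 = 14833.

14833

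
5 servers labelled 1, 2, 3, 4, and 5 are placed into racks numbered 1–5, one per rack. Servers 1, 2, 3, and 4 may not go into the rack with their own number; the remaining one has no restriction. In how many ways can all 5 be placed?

53

Let Aᵢ (for 1 ≤ i ≤ 4) be the placements that put server i in its forbidden rack. Any j of these fix j positions, leaving (5−j)! ways to fill the rest, and there are C(4,j) ways to pick which j.
By inclusion–exclusion, the number of valid placements is Σ_{j=0}^{4} (−1)^j C(4,j)·(5−j)!.
Computing: 120 − 96 + 36 − 8 + 1 = 53.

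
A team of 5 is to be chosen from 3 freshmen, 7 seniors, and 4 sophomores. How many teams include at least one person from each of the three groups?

1288

With no constraint there are C(14,5) = 2002 possible selections.
Selections missing a whole group: no freshmen → C(11,5) = 462; no seniors → C(7,5) = 21; no sophomores → C(10,5) = 252.
Add back selections omitting two groups (i.e. drawn from a single group): C(3,5) + C(7,5) + C(4,5) = 21.
By inclusion–exclusion: 2002 − 735 + 21 = 1288.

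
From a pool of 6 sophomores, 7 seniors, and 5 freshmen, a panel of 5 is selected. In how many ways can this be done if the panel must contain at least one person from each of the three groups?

Total 5-person selections from all 18: C(18,5) = 8568.
Selections missing a whole group: no sophomores → C(12,5) = 792; no seniors → C(11,5) = 462; no freshmen → C(13,5) = 1287.
Add back selections omitting two groups (i.e. drawn from a single group): C(6,5) + C(7,5) + C(5,5) = 28.
By inclusion–exclusion: 8568 − 2541 + 28 = 6055.

6055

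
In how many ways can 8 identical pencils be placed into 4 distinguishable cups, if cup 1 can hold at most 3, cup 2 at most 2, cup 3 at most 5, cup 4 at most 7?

67

Without the upper bounds there are C(11,3) = 165 ways to split 8 among 4 cups.
Subtract solutions that violate a single cap (substitute x_i' = x_i − (cap_i+1)): x_1 ≥ 4 gives C(7,3) = 35; x_2 ≥ 3 gives C(8,3) = 56; x_3 ≥ 6 gives C(5,3) = 10; x_4 ≥ 8 gives C(3,3) = 1. Together 102.
Add back pairs where two caps are both exceeded: 4 + 0 + 0 + 0 + 0 + 0 = 4.
By inclusion–exclusion the count is 165 − 102 + 4 = 67.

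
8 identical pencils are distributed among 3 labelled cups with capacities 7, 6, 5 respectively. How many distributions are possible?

By stars and bars, unrestricted non-negative solutions to x_1+…+x_3 = 8 number C(8+2,2) = 45.
Subtract solutions that violate a single cap (substitute x_i' = x_i − (cap_i+1)): x_1 ≥ 8 gives C(2,2) = 1; x_2 ≥ 7 gives C(3,2) = 3; x_3 ≥ 6 gives C(4,2) = 6. Together 10.
No two caps can be exceeded simultaneously, so the pair terms are all 0.
By inclusion–exclusion the count is 45 − 10 + 0 = 35.

35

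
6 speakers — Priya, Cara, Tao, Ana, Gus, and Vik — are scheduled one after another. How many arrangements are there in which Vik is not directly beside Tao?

Of the 6! = 720 arrangements, those with Vik and Tao adjacent number 2 × 5! = 240 (treat the pair as a block with 2 internal orders).
So 720 − 240 = 480 arrangements keep them apart.

480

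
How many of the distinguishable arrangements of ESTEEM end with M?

With the last slot taken by M, it remains to arrange the other 5 letters (ESTEE).
Those 5 letters have E appearing 3 times, giving (5)!/(3!) = 20.

20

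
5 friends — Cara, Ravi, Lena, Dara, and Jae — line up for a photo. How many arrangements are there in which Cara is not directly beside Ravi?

72

Of the 5! = 120 arrangements, those with Cara and Ravi adjacent number 2 × 4! = 48 (treat the pair as a block with 2 internal orders).
Complementary counting: 120 − 48 = 72.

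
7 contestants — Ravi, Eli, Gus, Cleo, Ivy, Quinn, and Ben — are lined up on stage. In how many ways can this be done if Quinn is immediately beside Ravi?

1440

Glue Quinn and Ravi into one block (2 internal orders), leaving 6 units to arrange in a row.
That gives 2 × 6! = 2 × 720 = 1440.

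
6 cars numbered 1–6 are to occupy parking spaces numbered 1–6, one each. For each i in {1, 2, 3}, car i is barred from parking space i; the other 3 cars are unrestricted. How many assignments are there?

Let Aᵢ (for i ∈ {1, 2, 3}) be the placements that put car i in its forbidden parking space. Any j of these fix j positions, leaving (6−j)! ways to fill the rest, and there are C(3,j) ways to pick which j.
By inclusion–exclusion, the number of valid placements is Σ_{j=0}^{3} (−1)^j C(3,j)·(6−j)!.
Computing: 720 − 360 + 72 − 6 = 426.

426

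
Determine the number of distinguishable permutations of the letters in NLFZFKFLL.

10080

NLFZFKFLL has 9 letters with F appearing 3 times and L appearing 3 times.
Dividing 9! = 362880 by 3!·3! = 36 for the repeated letters gives 10080.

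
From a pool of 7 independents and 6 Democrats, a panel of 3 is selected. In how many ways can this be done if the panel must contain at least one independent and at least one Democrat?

Total 3-person selections from all 13: C(13,3) = 286.
Subtract selections that omit an entire group: no independents → C(6,3) = 20; no Democrats → C(7,3) = 35.
Both groups omitted at once is impossible, so 286 − 55 = 231.

231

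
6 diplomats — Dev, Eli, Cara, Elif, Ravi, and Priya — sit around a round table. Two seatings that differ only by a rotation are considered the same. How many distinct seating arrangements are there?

120

Fix one person's seat to break rotational symmetry; the remaining 5 people can be arranged in (5)! = 120 ways.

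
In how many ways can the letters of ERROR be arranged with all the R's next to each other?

Treat the 3 copies of R as a single block. The multiset to arrange is then {RRR, E, O}, 3 items in all.
All 3 items are distinct, so there are (3)! = 6 arrangements.

6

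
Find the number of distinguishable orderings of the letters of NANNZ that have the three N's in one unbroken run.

6

Treat the 3 copies of N as a single block. The multiset to arrange is then {NNN, A, Z}, 3 items in all.
All 3 items are distinct, so there are (3)! = 6 arrangements.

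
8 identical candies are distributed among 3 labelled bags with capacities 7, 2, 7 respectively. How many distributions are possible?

22

Ignoring the caps, the number of non-negative solutions to x_1+…+x_3 = 8 is C(10,2) = 45.
Subtract solutions that violate a single cap (substitute x_i' = x_i − (cap_i+1)): x_1 ≥ 8 gives C(2,2) = 1; x_2 ≥ 3 gives C(7,2) = 21; x_3 ≥ 8 gives C(2,2) = 1. Together 23.
No two caps can be exceeded simultaneously, so the pair terms are all 0.
By inclusion–exclusion the count is 45 − 23 + 0 = 22.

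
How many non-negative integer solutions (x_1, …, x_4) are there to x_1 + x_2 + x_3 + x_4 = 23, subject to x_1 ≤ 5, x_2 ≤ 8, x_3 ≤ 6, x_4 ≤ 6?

Without the upper bounds there are C(26,3) = 2600 ways to split 23 among 4 variables.
Subtract solutions that violate a single cap (substitute x_i' = x_i − (cap_i+1)): x_1 ≥ 6 gives C(20,3) = 1140; x_2 ≥ 9 gives C(17,3) = 680; x_3 ≥ 7 gives C(19,3) = 969; x_4 ≥ 7 gives C(19,3) = 969. Together 3758.
Add back pairs where two caps are both exceeded: 165 + 286 + 286 + 120 + 120 + 220 = 1197.
Subtract triples: 4 + 4 + 20 + 1 = 29.
By inclusion–exclusion the count is 2600 − 3758 + 1197 − 29 = 10.

10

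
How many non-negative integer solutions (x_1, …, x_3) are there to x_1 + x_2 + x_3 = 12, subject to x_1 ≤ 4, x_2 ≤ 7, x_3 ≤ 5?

15

Ignoring the caps, the number of non-negative solutions to x_1+…+x_3 = 12 is C(14,2) = 91.
Subtract solutions that violate a single cap (substitute x_i' = x_i − (cap_i+1)): x_1 ≥ 5 gives C(9,2) = 36; x_2 ≥ 8 gives C(6,2) = 15; x_3 ≥ 6 gives C(8,2) = 28. Together 79.
Add back pairs where two caps are both exceeded: 0 + 3 + 0 = 3.
By inclusion–exclusion the count is 91 − 79 + 3 = 15.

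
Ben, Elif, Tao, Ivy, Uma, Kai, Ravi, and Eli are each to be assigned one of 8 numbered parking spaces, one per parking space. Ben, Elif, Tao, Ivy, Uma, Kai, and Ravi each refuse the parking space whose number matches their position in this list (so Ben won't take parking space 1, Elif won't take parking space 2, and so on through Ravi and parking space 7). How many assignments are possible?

16687

Let Aᵢ (for 1 ≤ i ≤ 7) be the placements that put person i in their forbidden parking space. Any j of these fix j positions, leaving (8−j)! ways to fill the rest, and there are C(7,j) ways to pick which j.
By inclusion–exclusion, the number of valid placements is Σ_{j=0}^{7} (−1)^j C(7,j)·(8−j)!.
Computing: 40320 − 35280 + 15120 − 4200 + 840 − 126 + 14 − 1 = 16687.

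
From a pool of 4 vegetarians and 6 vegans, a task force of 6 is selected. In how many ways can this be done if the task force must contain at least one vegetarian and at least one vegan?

209

With no constraint there are C(10,6) = 210 possible selections.
Selections missing a whole group: no vegetarians → C(6,6) = 1; no vegans → C(4,6) = 0.
Both groups omitted at once is impossible, so 210 − 1 = 209.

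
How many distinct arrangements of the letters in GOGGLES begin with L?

120

Fix L in the first position and arrange the remaining 6 letters.
Those 6 letters have G appearing 3 times, giving (6)!/(3!) = 120.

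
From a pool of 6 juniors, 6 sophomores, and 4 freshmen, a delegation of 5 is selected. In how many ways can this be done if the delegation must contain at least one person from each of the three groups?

Unrestricted: C(16,5) = 4368 ways to pick any 5 of the 16.
Subtract selections that omit an entire group: no juniors → C(10,5) = 252; no sophomores → C(10,5) = 252; no freshmen → C(12,5) = 792.
Add back selections omitting two groups (i.e. drawn from a single group): C(6,5) + C(6,5) + C(4,5) = 12.
By inclusion–exclusion: 4368 − 1296 + 12 = 3084.

3084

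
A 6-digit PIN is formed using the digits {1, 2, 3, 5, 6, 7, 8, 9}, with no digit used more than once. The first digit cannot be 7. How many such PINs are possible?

17640

The first digit has 8−1 = 7 choices (anything except 7).
The remaining 5 digits are filled from the other 7 symbols without repetition: 7 × 6 × 5 × 4 × 3 = 2520.
Total: 7 × 2520 = 17640.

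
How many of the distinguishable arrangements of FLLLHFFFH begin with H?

280

Fix H in the first position and arrange the remaining 8 letters.
Those 8 letters have F appearing 4 times and L appearing 3 times, giving (8)!/(4!·3!) = 280.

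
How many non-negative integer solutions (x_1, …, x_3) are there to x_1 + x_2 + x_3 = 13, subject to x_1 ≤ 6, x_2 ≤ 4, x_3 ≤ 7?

Ignoring the caps, the number of non-negative solutions to x_1+…+x_3 = 13 is C(15,2) = 105.
Subtract solutions that violate a single cap (substitute x_i' = x_i − (cap_i+1)): x_1 ≥ 7 gives C(8,2) = 28; x_2 ≥ 5 gives C(10,2) = 45; x_3 ≥ 8 gives C(7,2) = 21. Together 94.
Add back pairs where two caps are both exceeded: 3 + 0 + 1 = 4.
By inclusion–exclusion the count is 105 − 94 + 4 = 15.

15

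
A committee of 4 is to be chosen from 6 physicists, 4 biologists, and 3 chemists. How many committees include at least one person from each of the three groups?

With no constraint there are C(13,4) = 715 possible selections.
Selections missing a whole group: no physicists → C(7,4) = 35; no biologists → C(9,4) = 126; no chemists → C(10,4) = 210.
Add back selections omitting two groups (i.e. drawn from a single group): C(6,4) + C(4,4) + C(3,4) = 16.
By inclusion–exclusion: 715 − 371 + 16 = 360.

360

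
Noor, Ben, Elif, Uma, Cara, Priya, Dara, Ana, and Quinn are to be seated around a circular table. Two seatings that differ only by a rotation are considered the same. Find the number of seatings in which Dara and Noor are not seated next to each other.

All circular seatings of 9 people number (8)! = 40320.
Seatings with Dara beside Noor: treat them as a block with 2 internal orders, giving 2 × (7)! = 10080.
Subtracting, 40320 − 10080 = 30240.

30240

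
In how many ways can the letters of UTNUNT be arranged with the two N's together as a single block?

30

Treat the 2 copies of N as a single block. The multiset to arrange is then {NN, T, T, U, U}, 5 items in all.
That gives (5)!/(2!·2!) = 30 arrangements.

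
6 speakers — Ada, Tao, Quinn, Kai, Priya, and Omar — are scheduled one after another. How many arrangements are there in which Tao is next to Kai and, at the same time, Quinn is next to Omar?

Treat {Tao,Kai} as one block (2 orders) and {Quinn,Omar} as another (2 orders).
That leaves 4 units to arrange: 2 × 2 × 4! = 4 × 24 = 96.

96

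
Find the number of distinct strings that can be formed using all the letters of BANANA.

60

Letter multiplicities in BANANA: A×3, B×1, N×2.
The number of distinct arrangements is 6!/(3!·2!) = 720/12 = 60.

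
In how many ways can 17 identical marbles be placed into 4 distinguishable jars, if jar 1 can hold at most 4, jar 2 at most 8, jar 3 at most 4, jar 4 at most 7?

76

Without the upper bounds there are C(20,3) = 1140 ways to split 17 among 4 jars.
Subtract solutions that violate a single cap (substitute x_i' = x_i − (cap_i+1)): x_1 ≥ 5 gives C(15,3) = 455; x_2 ≥ 9 gives C(11,3) = 165; x_3 ≥ 5 gives C(15,3) = 455; x_4 ≥ 8 gives C(12,3) = 220. Together 1295.
Add back pairs where two caps are both exceeded: 20 + 120 + 35 + 20 + 1 + 35 = 231.
By inclusion–exclusion the count is 1140 − 1295 + 231 = 76.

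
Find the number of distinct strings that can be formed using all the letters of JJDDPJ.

60

The 6 letters of JJDDPJ have repeats: D appearing twice and J appearing 3 times.
Dividing 6! = 720 by 3!·2! = 12 for the repeated letters gives 60.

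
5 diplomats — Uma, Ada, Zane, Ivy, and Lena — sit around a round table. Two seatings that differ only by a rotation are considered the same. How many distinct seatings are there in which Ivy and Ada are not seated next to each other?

Without the restriction there are (4)! = 24 seatings.
Seatings with Ivy beside Ada: treat them as a block with 2 internal orders, giving 2 × (3)! = 12.
Subtracting, 24 − 12 = 12.

12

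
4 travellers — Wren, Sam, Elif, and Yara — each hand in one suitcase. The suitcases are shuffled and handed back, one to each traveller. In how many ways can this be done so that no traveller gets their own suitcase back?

9

Count assignments avoiding every fixed point. For any j of the 4 travellers fixed to their own suitcase, the other 4−j can be arranged in (4−j)! ways.
By inclusion–exclusion this is Σ_{j=0}^{4} (−1)^j C(4,j)·(4−j)!.
Computing: 24 − 24 + 12 − 4 + 1 = 9.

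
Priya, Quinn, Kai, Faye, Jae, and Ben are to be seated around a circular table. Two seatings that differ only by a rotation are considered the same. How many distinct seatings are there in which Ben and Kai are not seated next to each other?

All circular seatings of 6 people number (5)! = 120.
Seatings with Ben beside Kai: treat them as a block with 2 internal orders, giving 2 × (4)! = 48.
Subtracting, 120 − 48 = 72.

72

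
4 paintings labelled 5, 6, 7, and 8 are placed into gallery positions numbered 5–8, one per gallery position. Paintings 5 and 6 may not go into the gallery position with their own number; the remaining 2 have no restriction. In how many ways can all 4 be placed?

Let Aᵢ (for i ∈ {5, 6}) be the placements that put painting i in its forbidden gallery position. Any j of these fix j positions, leaving (4−j)! ways to fill the rest, and there are C(2,j) ways to pick which j.
By inclusion–exclusion, the number of valid placements is Σ_{j=0}^{2} (−1)^j C(2,j)·(4−j)!.
Computing: 24 − 12 + 2 = 14.

14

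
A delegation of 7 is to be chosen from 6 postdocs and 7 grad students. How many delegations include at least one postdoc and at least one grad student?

1715

Unrestricted: C(13,7) = 1716 ways to pick any 7 of the 13.
Selections missing a whole group: no postdocs → C(7,7) = 1; no grad students → C(6,7) = 0.
Both groups omitted at once is impossible, so 1716 − 1 = 1715.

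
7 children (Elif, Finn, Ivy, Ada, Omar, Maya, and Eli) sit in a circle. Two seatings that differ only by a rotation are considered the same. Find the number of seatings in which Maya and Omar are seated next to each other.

240

Glue Maya and Omar into a block (2 internal orders). Seating 6 units around a circle gives (5)! arrangements.
So 2 × (5)! = 2 × 120 = 240.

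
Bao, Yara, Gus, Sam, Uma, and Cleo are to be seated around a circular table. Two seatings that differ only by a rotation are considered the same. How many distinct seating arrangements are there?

120

Seat Bao anywhere (absorbing the rotational symmetry), then permute the other 5: (5)! = 120.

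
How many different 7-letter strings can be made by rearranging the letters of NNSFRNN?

210

NNSFRNN has 7 letters with N appearing 4 times.
So there are 7! / (4!) = 210 distinguishable arrangements.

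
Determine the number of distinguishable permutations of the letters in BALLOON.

Letter multiplicities in BALLOON: A×1, B×1, L×2, N×1, O×2.
So there are 7! / (2!·2!) = 1260 distinguishable arrangements.

1260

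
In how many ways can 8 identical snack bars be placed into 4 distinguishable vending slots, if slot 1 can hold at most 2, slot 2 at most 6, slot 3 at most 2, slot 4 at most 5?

Ignoring the caps, the number of non-negative solutions to x_1+…+x_4 = 8 is C(11,3) = 165.
Subtract solutions that violate a single cap (substitute x_i' = x_i − (cap_i+1)): x_1 ≥ 3 gives C(8,3) = 56; x_2 ≥ 7 gives C(4,3) = 4; x_3 ≥ 3 gives C(8,3) = 56; x_4 ≥ 6 gives C(5,3) = 10. Together 126.
Add back pairs where two caps are both exceeded: 0 + 10 + 0 + 0 + 0 + 0 = 10.
By inclusion–exclusion the count is 165 − 126 + 10 = 49.

49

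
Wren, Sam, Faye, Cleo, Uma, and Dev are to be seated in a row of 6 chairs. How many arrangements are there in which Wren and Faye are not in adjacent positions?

480

There are 6! = 720 arrangements in all. If Wren and Faye are adjacent, merging them into one block gives 2·(5)! = 240 arrangements.
Complementary counting: 720 − 240 = 480.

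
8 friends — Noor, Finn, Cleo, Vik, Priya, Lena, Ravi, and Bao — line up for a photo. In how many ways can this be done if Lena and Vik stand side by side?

10080

Glue Lena and Vik into one block (2 internal orders), leaving 7 units to arrange in a row.
So the count is 2·(7)! = 10080.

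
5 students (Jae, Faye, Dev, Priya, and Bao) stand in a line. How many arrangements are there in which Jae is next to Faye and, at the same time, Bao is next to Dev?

Treat {Jae,Faye} as one block (2 orders) and {Bao,Dev} as another (2 orders).
That leaves 3 units to arrange: 2 × 2 × 3! = 4 × 6 = 24.

24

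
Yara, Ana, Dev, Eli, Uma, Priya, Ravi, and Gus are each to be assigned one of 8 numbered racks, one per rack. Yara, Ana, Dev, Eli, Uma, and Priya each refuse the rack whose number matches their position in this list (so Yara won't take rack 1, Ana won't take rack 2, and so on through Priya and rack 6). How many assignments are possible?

18806

Let Aᵢ (for 1 ≤ i ≤ 6) be the placements that put person i in their forbidden rack. Any j of these fix j positions, leaving (8−j)! ways to fill the rest, and there are C(6,j) ways to pick which j.
By inclusion–exclusion, the number of valid placements is Σ_{j=0}^{6} (−1)^j C(6,j)·(8−j)!.
Computing: 40320 − 30240 + 10800 − 2400 + 360 − 36 + 2 = 18806.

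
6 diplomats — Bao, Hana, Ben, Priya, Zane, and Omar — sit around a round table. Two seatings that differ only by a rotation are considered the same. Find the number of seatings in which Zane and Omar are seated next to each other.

Glue Zane and Omar into a block (2 internal orders). Seating 5 units around a circle gives (4)! arrangements.
So 2 × (4)! = 2 × 24 = 48.

48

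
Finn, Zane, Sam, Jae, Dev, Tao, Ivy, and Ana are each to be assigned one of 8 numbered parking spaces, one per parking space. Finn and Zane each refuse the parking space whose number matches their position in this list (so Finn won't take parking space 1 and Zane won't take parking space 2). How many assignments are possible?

Let Aᵢ (for i ∈ {1, 2}) be the placements that put person i in their forbidden parking space. Any j of these fix j positions, leaving (8−j)! ways to fill the rest, and there are C(2,j) ways to pick which j.
By inclusion–exclusion, the number of valid placements is Σ_{j=0}^{2} (−1)^j C(2,j)·(8−j)!.
Computing: 40320 − 10080 + 720 = 30960.

30960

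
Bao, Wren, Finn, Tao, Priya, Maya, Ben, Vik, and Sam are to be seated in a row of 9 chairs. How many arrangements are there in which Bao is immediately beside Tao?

Treat {Bao, Tao} as a single unit. There are 8 units to order, and the pair itself can be ordered 2 ways.
So the count is 2·(8)! = 80640.

80640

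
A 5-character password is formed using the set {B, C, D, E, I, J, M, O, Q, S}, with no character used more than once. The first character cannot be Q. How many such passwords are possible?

The first character has 10−1 = 9 choices (anything except Q).
The remaining 4 characters are filled from the other 9 symbols without repetition: 9 × 8 × 7 × 6 = 3024.
Total: 9 × 3024 = 27216.

27216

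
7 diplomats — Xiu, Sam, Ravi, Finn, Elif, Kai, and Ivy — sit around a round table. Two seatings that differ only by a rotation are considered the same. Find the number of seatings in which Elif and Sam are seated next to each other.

Glue Elif and Sam into a block (2 internal orders). Seating 6 units around a circle gives (5)! arrangements.
So 2 × (5)! = 2 × 120 = 240.

240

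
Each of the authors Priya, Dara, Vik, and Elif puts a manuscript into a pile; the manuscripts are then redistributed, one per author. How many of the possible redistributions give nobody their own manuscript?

9

Let Aᵢ be the assignments in which author i gets their own manuscript. We want the size of the complement of A₁∪…∪A_4.
By inclusion–exclusion this is Σ_{j=0}^{4} (−1)^j C(4,j)·(4−j)!.
Computing: 24 − 24 + 12 − 4 + 1 = 9.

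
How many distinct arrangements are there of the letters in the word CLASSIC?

CLASSIC has 7 letters with C appearing twice and S appearing twice.
So there are 7! / (2!·2!) = 1260 distinguishable arrangements.

1260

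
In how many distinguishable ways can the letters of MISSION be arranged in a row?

The 7 letters of MISSION have repeats: I appearing twice and S appearing twice.
So there are 7! / (2!·2!) = 1260 distinguishable arrangements.

1260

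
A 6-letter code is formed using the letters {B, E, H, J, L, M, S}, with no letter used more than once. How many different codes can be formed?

With no repetition, fill the 6 letters in order: 7 choices, then 6, down to 2.
That product is 7 × 6 × 5 × 4 × 3 × 2 = 5040.

5040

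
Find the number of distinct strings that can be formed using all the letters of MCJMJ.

MCJMJ has 5 letters with J appearing twice and M appearing twice.
So there are 5! / (2!·2!) = 30 distinguishable arrangements.

30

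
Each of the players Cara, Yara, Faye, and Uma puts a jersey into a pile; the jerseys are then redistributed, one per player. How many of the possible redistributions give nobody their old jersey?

Let Aᵢ be the assignments in which player i gets their old jersey. We want the size of the complement of A₁∪…∪A_4.
By inclusion–exclusion this is Σ_{j=0}^{4} (−1)^j C(4,j)·(4−j)!.
Computing: 24 − 24 + 12 − 4 + 1 = 9.

9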